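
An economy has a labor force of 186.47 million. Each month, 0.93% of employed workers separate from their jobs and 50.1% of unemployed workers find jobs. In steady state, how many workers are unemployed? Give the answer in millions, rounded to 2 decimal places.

About 3.40 million are unemployed in steady state.

Steady-state unemployment rate u* = s/(s+f) = 0.93/(0.93+50.1) = 0.018225.
Unemployed = u* × labor force = 0.018225 × 186.47 ≈ 3.40 million.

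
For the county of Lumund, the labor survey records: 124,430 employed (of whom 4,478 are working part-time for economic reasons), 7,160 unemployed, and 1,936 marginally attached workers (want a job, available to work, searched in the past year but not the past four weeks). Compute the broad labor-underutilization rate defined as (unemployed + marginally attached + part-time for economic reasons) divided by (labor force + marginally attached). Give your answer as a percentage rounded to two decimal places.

Broad underutilization rate ≈ 10.17%.

Labor force = 124,430 + 7,160 = 131,590.
Numerator = 7,160 + 1,936 + 4,478 = 13,574.
Denominator = 131,590 + 1,936 = 133,526.
Broad rate = 13,574 / 133,526 = 10.17%.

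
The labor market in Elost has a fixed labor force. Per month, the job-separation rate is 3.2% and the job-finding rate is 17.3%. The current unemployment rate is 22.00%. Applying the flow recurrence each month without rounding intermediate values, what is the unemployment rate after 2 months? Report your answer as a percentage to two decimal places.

With a fixed labor force, u_{t+1} = u_t + s·(1−u_t) − f·u_t = u_t·(1−s−f) + s.
Here 1−s−f = 0.795 and s = 0.032.
u_1 = 0.220000 × 0.795 + 0.032 = 0.206900.
u_2 = 0.206900 × 0.795 + 0.032 = 0.196486.

Unemployment rate after two months ≈ 19.65%.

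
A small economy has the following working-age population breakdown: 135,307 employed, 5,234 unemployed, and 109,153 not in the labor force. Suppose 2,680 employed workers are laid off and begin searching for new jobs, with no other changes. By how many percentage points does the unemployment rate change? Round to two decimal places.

The unemployment rate changes by +1.91 percentage points.

Initially, labor force = 135,307 + 5,234 = 140,541, so u = 5,234/140,541 = 3.72%.
After the change, employed falls and unemployed rises by 2,680; labor force unchanged → E = 132,627, U = 7,914, labor force = 140,541.
New unemployment rate = 7,914 / 140,541 = 5.63%.
Change = 5.63% − 3.72% = +1.91 percentage points.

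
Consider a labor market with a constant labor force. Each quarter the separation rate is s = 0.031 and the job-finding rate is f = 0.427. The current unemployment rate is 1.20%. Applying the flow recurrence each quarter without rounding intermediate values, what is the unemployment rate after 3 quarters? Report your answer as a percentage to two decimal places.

With a fixed labor force, u_{t+1} = u_t + s·(1−u_t) − f·u_t = u_t·(1−s−f) + s.
Here 1−s−f = 0.542 and s = 0.031.
u_1 = 0.012000 × 0.542 + 0.031 = 0.037504.
u_2 = 0.037504 × 0.542 + 0.031 = 0.051327.
u_3 = 0.051327 × 0.542 + 0.031 = 0.058819.

Unemployment rate after three quarters ≈ 5.88%.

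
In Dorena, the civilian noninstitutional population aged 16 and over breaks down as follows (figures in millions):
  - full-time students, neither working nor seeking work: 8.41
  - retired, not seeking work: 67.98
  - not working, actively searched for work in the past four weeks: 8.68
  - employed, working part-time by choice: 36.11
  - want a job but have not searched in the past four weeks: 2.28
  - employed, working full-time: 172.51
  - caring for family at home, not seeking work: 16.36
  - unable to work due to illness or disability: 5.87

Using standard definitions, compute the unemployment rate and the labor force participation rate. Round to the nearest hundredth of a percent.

Employed = 36.11 + 172.51 = 208.62 million.
Unemployed = 8.68 million.
Labor force = 208.62 + 8.68 = 217.30 million.
Not in labor force = 8.41 + 67.98 + 2.28 + 16.36 + 5.87 = 100.90 million (those not working and not actively searching are outside the labor force — including those who want a job but have given up searching).
Civilian working-age population = 217.30 + 100.90 = 318.20 million.
Unemployment rate = 8.68 / 217.30 = 3.99%.
Labor force participation rate = 217.30 / 318.20 = 68.29%.

Unemployment rate ≈ 3.99%; labor force participation rate ≈ 68.29%.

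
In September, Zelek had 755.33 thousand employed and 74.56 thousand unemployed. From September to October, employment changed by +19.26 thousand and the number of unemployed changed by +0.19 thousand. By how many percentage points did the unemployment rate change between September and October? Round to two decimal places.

September: labor force = 755.33 + 74.56 = 829.89; u = 74.56/829.89 = 8.98%.
October: labor force = 774.59 + 74.75 = 849.34; u = 74.75/849.34 = 8.80%.
Change = 8.80% − 8.98% = −0.18 pp.

The unemployment rate changed by −0.18 percentage points.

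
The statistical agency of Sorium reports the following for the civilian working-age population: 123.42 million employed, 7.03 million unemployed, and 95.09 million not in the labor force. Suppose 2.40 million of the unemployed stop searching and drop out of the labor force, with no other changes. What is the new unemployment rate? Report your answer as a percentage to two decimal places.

New unemployment rate ≈ 3.62%.

Initially, labor force = 123.42 + 7.03 = 130.45 million, so u = 7.03/130.45 = 5.39%.
After the change, unemployed and labor force both fall by 2.40 → E = 123.42, U = 4.63, labor force = 128.05 million.
New unemployment rate = 4.63 / 128.05 = 3.62%.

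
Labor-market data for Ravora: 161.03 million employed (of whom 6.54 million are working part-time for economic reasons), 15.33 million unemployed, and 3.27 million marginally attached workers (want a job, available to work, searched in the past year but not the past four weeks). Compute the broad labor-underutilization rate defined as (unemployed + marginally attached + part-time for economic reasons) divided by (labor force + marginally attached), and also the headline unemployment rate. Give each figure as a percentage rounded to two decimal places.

Broad underutilization rate ≈ 14.00%; headline unemployment rate ≈ 8.69%.

Labor force = 161.03 + 15.33 = 176.36 million.
Numerator = 15.33 + 3.27 + 6.54 = 25.14 million.
Denominator = 176.36 + 3.27 = 179.63 million.
Broad rate = 25.14 / 179.63 = 14.00%.
Headline unemployment rate = 15.33 / 176.36 = 8.69%.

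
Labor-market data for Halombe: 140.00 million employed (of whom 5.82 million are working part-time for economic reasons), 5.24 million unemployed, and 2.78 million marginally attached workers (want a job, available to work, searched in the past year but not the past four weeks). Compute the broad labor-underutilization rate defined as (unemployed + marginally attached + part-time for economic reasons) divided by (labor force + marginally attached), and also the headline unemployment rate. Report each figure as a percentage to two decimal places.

Labor force = 140.00 + 5.24 = 145.24 million.
Numerator = 5.24 + 2.78 + 5.82 = 13.84 million.
Denominator = 145.24 + 2.78 = 148.02 million.
Broad rate = 13.84 / 148.02 = 9.35%.
Headline unemployment rate = 5.24 / 145.24 = 3.61%.

Broad underutilization rate ≈ 9.35%; headline unemployment rate ≈ 3.61%.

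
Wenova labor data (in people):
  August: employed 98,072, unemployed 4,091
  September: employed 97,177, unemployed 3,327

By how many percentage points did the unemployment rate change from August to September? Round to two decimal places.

August: labor force = 98,072 + 4,091 = 102,163; u = 4,091/102,163 = 4.00%.
September: labor force = 97,177 + 3,327 = 100,504; u = 3,327/100,504 = 3.31%.
Change = 3.31% − 4.00% = −0.69 pp.

The unemployment rate changed by −0.69 percentage points.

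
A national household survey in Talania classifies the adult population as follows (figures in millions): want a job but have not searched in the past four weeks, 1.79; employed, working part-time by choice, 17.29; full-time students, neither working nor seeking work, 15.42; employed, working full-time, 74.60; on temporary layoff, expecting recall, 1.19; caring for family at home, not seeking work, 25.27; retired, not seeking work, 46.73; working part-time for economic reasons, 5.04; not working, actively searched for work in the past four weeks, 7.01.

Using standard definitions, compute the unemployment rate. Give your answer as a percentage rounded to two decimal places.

Employed = 17.29 + 74.60 + 5.04 = 96.93 million (anyone who worked, including part-time for economic reasons, counts as employed).
Unemployed = 1.19 + 7.01 = 8.20 million (jobless and actively searching, or on temporary layoff).
Labor force = 96.93 + 8.20 = 105.13 million.
Unemployment rate = 8.20 / 105.13 = 7.80%.

Unemployment rate ≈ 7.80%.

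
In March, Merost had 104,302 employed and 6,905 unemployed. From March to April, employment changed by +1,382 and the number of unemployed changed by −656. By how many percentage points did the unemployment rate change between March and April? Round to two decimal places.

The unemployment rate changed by −0.63 percentage points.

March: labor force = 104,302 + 6,905 = 111,207; u = 6,905/111,207 = 6.21%.
April: labor force = 105,684 + 6,249 = 111,933; u = 6,249/111,933 = 5.58%.
Change = 5.58% − 6.21% = −0.63 pp.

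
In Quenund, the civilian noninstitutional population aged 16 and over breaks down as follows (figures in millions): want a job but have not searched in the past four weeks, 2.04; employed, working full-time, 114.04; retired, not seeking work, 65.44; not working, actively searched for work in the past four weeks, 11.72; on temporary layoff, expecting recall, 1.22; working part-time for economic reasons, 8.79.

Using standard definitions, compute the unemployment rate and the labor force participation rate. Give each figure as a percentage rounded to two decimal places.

Unemployment rate ≈ 9.53%; labor force participation rate ≈ 66.80%.

Employed = 114.04 + 8.79 = 122.83 million (anyone who worked, including part-time for economic reasons, counts as employed).
Unemployed = 11.72 + 1.22 = 12.94 million (jobless and actively searching, or on temporary layoff).
Labor force = 122.83 + 12.94 = 135.77 million.
Not in labor force = 2.04 + 65.44 = 67.48 million (those not working and not actively searching are outside the labor force — including those who want a job but have given up searching).
Civilian working-age population = 135.77 + 67.48 = 203.25 million.
Unemployment rate = 12.94 / 135.77 = 9.53%.
Labor force participation rate = 135.77 / 203.25 = 66.80%.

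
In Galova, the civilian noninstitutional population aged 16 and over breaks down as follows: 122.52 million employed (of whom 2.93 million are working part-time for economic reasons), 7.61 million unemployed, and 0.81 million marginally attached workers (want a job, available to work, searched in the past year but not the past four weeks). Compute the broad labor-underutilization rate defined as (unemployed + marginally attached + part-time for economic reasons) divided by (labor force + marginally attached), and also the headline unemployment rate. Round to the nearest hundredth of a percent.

Labor force = 122.52 + 7.61 = 130.13 million.
Numerator = 7.61 + 0.81 + 2.93 = 11.35 million.
Denominator = 130.13 + 0.81 = 130.94 million.
Broad rate = 11.35 / 130.94 = 8.67%.
Headline unemployment rate = 7.61 / 130.13 = 5.85%.

Broad underutilization rate ≈ 8.67%; headline unemployment rate ≈ 5.85%.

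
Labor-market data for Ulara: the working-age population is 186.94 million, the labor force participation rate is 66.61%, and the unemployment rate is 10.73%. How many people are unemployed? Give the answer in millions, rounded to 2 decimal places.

Labor force = 0.6661 × 186.94 = 124.52 million.
Unemployed = 0.1073 × 124.52 ≈ 13.36 million.

About 13.36 million are unemployed.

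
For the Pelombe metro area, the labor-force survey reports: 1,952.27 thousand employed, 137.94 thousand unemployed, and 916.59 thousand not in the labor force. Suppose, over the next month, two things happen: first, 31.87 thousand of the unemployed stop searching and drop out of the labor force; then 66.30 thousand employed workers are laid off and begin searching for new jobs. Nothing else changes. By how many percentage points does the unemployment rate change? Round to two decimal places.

The unemployment rate changes by +1.77 percentage points.

Initially, labor force = 1,952.27 + 137.94 = 2,090.21 thousand, so u = 137.94/2,090.21 = 6.60%.
After the first change, unemployed and labor force both fall by 31.87 → E = 1,952.27, U = 106.07, labor force = 2,058.34 thousand.
After the second change, employed falls and unemployed rises by 66.30; labor force unchanged → E = 1,885.97, U = 172.37, labor force = 2,058.34 thousand.
New unemployment rate = 172.37 / 2,058.34 = 8.37%.
Change = 8.37% − 6.60% = +1.77 percentage points.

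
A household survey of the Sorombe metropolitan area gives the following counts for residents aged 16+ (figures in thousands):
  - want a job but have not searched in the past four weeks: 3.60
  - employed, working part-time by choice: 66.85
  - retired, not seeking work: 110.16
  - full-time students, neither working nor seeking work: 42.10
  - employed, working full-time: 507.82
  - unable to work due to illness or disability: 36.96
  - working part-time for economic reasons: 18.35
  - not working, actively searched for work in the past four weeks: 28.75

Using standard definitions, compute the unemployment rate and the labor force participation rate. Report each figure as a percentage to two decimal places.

Unemployment rate ≈ 4.62%; labor force participation rate ≈ 76.33%.

Employed = 66.85 + 507.82 + 18.35 = 593.02 thousand (anyone who worked, including part-time for economic reasons, counts as employed).
Unemployed = 28.75 thousand.
Labor force = 593.02 + 28.75 = 621.77 thousand.
Not in labor force = 3.60 + 110.16 + 42.10 + 36.96 = 192.82 thousand (those not working and not actively searching are outside the labor force — including those who want a job but have given up searching).
Civilian working-age population = 621.77 + 192.82 = 814.59 thousand.
Unemployment rate = 28.75 / 621.77 = 4.62%.
Labor force participation rate = 621.77 / 814.59 = 76.33%.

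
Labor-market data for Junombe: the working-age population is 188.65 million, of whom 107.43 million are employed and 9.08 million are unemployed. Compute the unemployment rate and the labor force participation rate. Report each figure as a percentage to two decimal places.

Unemployment rate ≈ 7.79%; labor force participation rate ≈ 61.76%.

Labor force = employed + unemployed = 107.43 + 9.08 = 116.51 million.
Unemployment rate = 9.08 / 116.51 = 7.79%.
Labor force participation rate = 116.51 / 188.65 = 61.76%.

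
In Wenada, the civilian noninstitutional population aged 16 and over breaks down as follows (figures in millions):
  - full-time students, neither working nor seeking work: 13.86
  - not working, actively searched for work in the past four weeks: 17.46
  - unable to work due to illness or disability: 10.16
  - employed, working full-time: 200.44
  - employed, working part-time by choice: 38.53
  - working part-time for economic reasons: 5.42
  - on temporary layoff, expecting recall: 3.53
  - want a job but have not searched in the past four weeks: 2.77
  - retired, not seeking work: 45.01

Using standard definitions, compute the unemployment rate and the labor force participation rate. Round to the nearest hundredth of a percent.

Unemployment rate ≈ 7.91%; labor force participation rate ≈ 78.71%.

Employed = 200.44 + 38.53 + 5.42 = 244.39 million (anyone who worked, including part-time for economic reasons, counts as employed).
Unemployed = 17.46 + 3.53 = 20.99 million (jobless and actively searching, or on temporary layoff).
Labor force = 244.39 + 20.99 = 265.38 million.
Not in labor force = 13.86 + 10.16 + 2.77 + 45.01 = 71.80 million (those not working and not actively searching are outside the labor force — including those who want a job but have given up searching).
Civilian working-age population = 265.38 + 71.80 = 337.18 million.
Unemployment rate = 20.99 / 265.38 = 7.91%.
Labor force participation rate = 265.38 / 337.18 = 78.71%.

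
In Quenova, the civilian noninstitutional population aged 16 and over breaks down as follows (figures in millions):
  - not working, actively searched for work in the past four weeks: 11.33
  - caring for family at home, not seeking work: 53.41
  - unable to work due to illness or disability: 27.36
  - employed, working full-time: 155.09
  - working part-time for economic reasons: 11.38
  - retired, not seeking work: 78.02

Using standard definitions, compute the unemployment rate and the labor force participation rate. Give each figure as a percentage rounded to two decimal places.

Unemployment rate ≈ 6.37%; labor force participation rate ≈ 52.82%.

Employed = 155.09 + 11.38 = 166.47 million (anyone who worked, including part-time for economic reasons, counts as employed).
Unemployed = 11.33 million.
Labor force = 166.47 + 11.33 = 177.80 million.
Not in labor force = 53.41 + 27.36 + 78.02 = 158.79 million (those not working and not actively searching are outside the labor force).
Civilian working-age population = 177.80 + 158.79 = 336.59 million.
Unemployment rate = 11.33 / 177.80 = 6.37%.
Labor force participation rate = 177.80 / 336.59 = 52.82%.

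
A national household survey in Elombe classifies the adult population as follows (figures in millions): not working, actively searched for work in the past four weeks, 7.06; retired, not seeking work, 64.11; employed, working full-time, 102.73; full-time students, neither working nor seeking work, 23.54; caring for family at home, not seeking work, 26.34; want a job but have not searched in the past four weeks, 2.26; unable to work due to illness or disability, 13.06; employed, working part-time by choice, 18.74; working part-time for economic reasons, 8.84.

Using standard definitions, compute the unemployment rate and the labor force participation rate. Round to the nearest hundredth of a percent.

Employed = 102.73 + 18.74 + 8.84 = 130.31 million (anyone who worked, including part-time for economic reasons, counts as employed).
Unemployed = 7.06 million.
Labor force = 130.31 + 7.06 = 137.37 million.
Not in labor force = 64.11 + 23.54 + 26.34 + 2.26 + 13.06 = 129.31 million (those not working and not actively searching are outside the labor force — including those who want a job but have given up searching).
Civilian working-age population = 137.37 + 129.31 = 266.68 million.
Unemployment rate = 7.06 / 137.37 = 5.14%.
Labor force participation rate = 137.37 / 266.68 = 51.51%.

Unemployment rate ≈ 5.14%; labor force participation rate ≈ 51.51%.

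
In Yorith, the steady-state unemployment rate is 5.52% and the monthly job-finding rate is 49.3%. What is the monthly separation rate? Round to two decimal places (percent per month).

Separation rate ≈ 2.88% per month.

From u* = s/(s+f): s = u·f/(1−u).
s = 0.0552 × 49.3 / (1 − 0.0552) = 2.7214 / 0.9448 ≈ 2.88% per month.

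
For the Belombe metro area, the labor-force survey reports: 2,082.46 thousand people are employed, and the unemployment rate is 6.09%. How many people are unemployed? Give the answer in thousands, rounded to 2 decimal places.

About 135.05 thousand are unemployed.

Let U be the number unemployed. The labor force is E + U, and U/(E+U) = 0.0609.
So U = 0.0609 × 2,082.46 / (1 − 0.0609) = 126.8218 / 0.9391 ≈ 135.05 thousand.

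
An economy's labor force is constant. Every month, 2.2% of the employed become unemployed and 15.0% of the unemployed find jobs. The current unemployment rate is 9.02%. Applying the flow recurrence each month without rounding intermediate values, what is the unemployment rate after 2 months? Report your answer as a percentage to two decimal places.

Unemployment rate after two months ≈ 10.21%.

With a fixed labor force, u_{t+1} = u_t + s·(1−u_t) − f·u_t = u_t·(1−s−f) + s.
Here 1−s−f = 0.828 and s = 0.022.
u_1 = 0.090200 × 0.828 + 0.022 = 0.096686.
u_2 = 0.096686 × 0.828 + 0.022 = 0.102056.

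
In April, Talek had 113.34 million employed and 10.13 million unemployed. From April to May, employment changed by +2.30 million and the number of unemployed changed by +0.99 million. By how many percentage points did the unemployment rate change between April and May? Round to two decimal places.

The unemployment rate changed by +0.57 percentage points.

April: labor force = 113.34 + 10.13 = 123.47; u = 10.13/123.47 = 8.20%.
May: labor force = 115.64 + 11.12 = 126.76; u = 11.12/126.76 = 8.77%.
Change = 8.77% − 8.20% = +0.57 pp.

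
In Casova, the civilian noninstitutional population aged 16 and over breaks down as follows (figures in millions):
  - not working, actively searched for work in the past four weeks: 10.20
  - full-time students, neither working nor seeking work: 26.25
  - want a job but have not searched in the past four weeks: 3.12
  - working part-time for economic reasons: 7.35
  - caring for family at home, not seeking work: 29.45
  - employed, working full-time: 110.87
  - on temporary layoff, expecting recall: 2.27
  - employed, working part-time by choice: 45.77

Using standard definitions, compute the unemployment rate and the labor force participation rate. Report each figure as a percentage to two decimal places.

Unemployment rate ≈ 7.07%; labor force participation rate ≈ 75.00%.

Employed = 7.35 + 110.87 + 45.77 = 163.99 million (anyone who worked, including part-time for economic reasons, counts as employed).
Unemployed = 10.20 + 2.27 = 12.47 million (jobless and actively searching, or on temporary layoff).
Labor force = 163.99 + 12.47 = 176.46 million.
Not in labor force = 26.25 + 3.12 + 29.45 = 58.82 million (those not working and not actively searching are outside the labor force — including those who want a job but have given up searching).
Civilian working-age population = 176.46 + 58.82 = 235.28 million.
Unemployment rate = 12.47 / 176.46 = 7.07%.
Labor force participation rate = 176.46 / 235.28 = 75.00%.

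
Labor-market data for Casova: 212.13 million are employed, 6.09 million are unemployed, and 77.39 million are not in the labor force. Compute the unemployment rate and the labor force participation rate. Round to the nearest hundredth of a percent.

Labor force = employed + unemployed = 212.13 + 6.09 = 218.22 million.
Working-age population = 218.22 + 77.39 = 295.61 million.
Unemployment rate = 6.09 / 218.22 = 2.79%.
Labor force participation rate = 218.22 / 295.61 = 73.82%.

Unemployment rate ≈ 2.79%; labor force participation rate ≈ 73.82%.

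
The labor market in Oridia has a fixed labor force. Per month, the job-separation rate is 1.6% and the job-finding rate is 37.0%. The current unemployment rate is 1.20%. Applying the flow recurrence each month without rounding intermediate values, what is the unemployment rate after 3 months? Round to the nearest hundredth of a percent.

With a fixed labor force, u_{t+1} = u_t + s·(1−u_t) − f·u_t = u_t·(1−s−f) + s.
Here 1−s−f = 0.614 and s = 0.016.
u_1 = 0.012000 × 0.614 + 0.016 = 0.023368.
u_2 = 0.023368 × 0.614 + 0.016 = 0.030348.
u_3 = 0.030348 × 0.614 + 0.016 = 0.034634.

Unemployment rate after three months ≈ 3.46%.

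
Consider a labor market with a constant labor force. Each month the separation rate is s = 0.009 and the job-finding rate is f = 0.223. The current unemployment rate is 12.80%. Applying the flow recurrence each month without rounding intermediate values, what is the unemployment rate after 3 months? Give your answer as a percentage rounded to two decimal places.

Unemployment rate after three months ≈ 7.92%.

With a fixed labor force, u_{t+1} = u_t + s·(1−u_t) − f·u_t = u_t·(1−s−f) + s.
Here 1−s−f = 0.768 and s = 0.009.
u_1 = 0.128000 × 0.768 + 0.009 = 0.107304.
u_2 = 0.107304 × 0.768 + 0.009 = 0.091409.
u_3 = 0.091409 × 0.768 + 0.009 = 0.079202.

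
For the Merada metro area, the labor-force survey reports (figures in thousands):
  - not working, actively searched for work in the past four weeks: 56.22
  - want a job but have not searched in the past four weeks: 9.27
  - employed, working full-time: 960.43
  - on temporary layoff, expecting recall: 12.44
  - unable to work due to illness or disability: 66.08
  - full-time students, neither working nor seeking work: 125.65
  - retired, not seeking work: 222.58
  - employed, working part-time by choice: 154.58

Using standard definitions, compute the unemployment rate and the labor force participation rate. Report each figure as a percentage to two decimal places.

Unemployment rate ≈ 5.80%; labor force participation rate ≈ 73.65%.

Employed = 960.43 + 154.58 = 1,115.01 thousand.
Unemployed = 56.22 + 12.44 = 68.66 thousand (jobless and actively searching, or on temporary layoff).
Labor force = 1,115.01 + 68.66 = 1,183.67 thousand.
Not in labor force = 9.27 + 66.08 + 125.65 + 222.58 = 423.58 thousand (those not working and not actively searching are outside the labor force — including those who want a job but have given up searching).
Civilian working-age population = 1,183.67 + 423.58 = 1,607.25 thousand.
Unemployment rate = 68.66 / 1,183.67 = 5.80%.
Labor force participation rate = 1,183.67 / 1,607.25 = 73.65%.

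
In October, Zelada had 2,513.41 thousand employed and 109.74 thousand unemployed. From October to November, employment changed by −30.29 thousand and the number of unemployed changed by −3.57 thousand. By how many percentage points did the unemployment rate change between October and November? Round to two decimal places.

The unemployment rate changed by −0.08 percentage points.

October: labor force = 2,513.41 + 109.74 = 2,623.15; u = 109.74/2,623.15 = 4.18%.
November: labor force = 2,483.12 + 106.17 = 2,589.29; u = 106.17/2,589.29 = 4.10%.
Change = 4.10% − 4.18% = −0.08 pp.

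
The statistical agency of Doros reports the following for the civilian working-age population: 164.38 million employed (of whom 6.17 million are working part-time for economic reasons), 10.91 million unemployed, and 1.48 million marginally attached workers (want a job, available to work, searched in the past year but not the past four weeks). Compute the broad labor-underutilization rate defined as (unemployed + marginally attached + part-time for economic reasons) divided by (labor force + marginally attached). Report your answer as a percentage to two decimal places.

Labor force = 164.38 + 10.91 = 175.29 million.
Numerator = 10.91 + 1.48 + 6.17 = 18.56 million.
Denominator = 175.29 + 1.48 = 176.77 million.
Broad rate = 18.56 / 176.77 = 10.50%.

Broad underutilization rate ≈ 10.50%.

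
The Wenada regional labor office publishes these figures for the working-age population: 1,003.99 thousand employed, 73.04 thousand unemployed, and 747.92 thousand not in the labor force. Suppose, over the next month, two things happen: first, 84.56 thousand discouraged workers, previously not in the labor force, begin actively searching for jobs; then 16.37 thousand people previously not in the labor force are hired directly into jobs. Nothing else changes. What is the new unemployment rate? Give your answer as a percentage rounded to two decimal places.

New unemployment rate ≈ 13.38%.

Initially, labor force = 1,003.99 + 73.04 = 1,077.03 thousand, so u = 73.04/1,077.03 = 6.78%.
After the first change, unemployed and labor force both rise by 84.56 → E = 1,003.99, U = 157.60, labor force = 1,161.59 thousand.
After the second change, employed and labor force both rise by 16.37; unemployed unchanged → E = 1,020.36, U = 157.60, labor force = 1,177.96 thousand.
New unemployment rate = 157.60 / 1,177.96 = 13.38%.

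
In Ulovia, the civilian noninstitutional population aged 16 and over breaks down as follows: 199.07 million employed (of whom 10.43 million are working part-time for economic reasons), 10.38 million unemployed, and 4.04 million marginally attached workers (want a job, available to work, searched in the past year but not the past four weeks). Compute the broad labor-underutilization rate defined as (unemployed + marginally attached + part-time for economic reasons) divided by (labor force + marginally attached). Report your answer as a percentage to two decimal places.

Broad underutilization rate ≈ 11.64%.

Labor force = 199.07 + 10.38 = 209.45 million.
Numerator = 10.38 + 4.04 + 10.43 = 24.85 million.
Denominator = 209.45 + 4.04 = 213.49 million.
Broad rate = 24.85 / 213.49 = 11.64%.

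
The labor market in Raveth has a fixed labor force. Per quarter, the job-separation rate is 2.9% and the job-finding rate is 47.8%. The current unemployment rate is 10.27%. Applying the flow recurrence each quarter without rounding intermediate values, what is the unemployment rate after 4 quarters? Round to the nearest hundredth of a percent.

With a fixed labor force, u_{t+1} = u_t + s·(1−u_t) − f·u_t = u_t·(1−s−f) + s.
Here 1−s−f = 0.493 and s = 0.029.
u_1 = 0.102700 × 0.493 + 0.029 = 0.079631.
u_2 = 0.079631 × 0.493 + 0.029 = 0.068258.
u_3 = 0.068258 × 0.493 + 0.029 = 0.062651.
u_4 = 0.062651 × 0.493 + 0.029 = 0.059887.

Unemployment rate after four quarters ≈ 5.99%.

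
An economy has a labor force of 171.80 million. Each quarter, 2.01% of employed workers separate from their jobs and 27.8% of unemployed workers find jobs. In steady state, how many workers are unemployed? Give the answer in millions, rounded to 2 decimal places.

About 11.58 million are unemployed in steady state.

Steady-state unemployment rate u* = s/(s+f) = 2.01/(2.01+27.8) = 0.067427.
Unemployed = u* × labor force = 0.067427 × 171.80 ≈ 11.58 million.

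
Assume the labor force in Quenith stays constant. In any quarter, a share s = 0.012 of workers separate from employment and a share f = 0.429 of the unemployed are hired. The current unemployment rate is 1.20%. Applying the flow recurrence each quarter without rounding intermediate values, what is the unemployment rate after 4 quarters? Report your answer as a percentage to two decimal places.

Unemployment rate after four quarters ≈ 2.57%.

With a fixed labor force, u_{t+1} = u_t + s·(1−u_t) − f·u_t = u_t·(1−s−f) + s.
Here 1−s−f = 0.559 and s = 0.012.
u_1 = 0.012000 × 0.559 + 0.012 = 0.018708.
u_2 = 0.018708 × 0.559 + 0.012 = 0.022458.
u_3 = 0.022458 × 0.559 + 0.012 = 0.024554.
u_4 = 0.024554 × 0.559 + 0.012 = 0.025726.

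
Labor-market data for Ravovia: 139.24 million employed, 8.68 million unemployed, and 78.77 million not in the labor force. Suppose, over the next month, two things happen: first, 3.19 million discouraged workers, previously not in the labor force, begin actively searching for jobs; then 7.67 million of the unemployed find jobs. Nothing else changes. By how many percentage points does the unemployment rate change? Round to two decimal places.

Initially, labor force = 139.24 + 8.68 = 147.92 million, so u = 8.68/147.92 = 5.87%.
After the first change, unemployed and labor force both rise by 3.19 → E = 139.24, U = 11.87, labor force = 151.11 million.
After the second change, unemployed falls and employed rises by 7.67; labor force unchanged → E = 146.91, U = 4.20, labor force = 151.11 million.
New unemployment rate = 4.20 / 151.11 = 2.78%.
Change = 2.78% − 5.87% = −3.09 percentage points.

The unemployment rate changes by −3.09 percentage points.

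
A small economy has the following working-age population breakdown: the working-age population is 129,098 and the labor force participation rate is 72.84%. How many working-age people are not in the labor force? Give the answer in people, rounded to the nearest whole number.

About 35,063 are not in the labor force.

Share not in the labor force = 1 − 0.7284 = 0.2716.
Not in labor force = 0.2716 × 129,098 ≈ 35,063.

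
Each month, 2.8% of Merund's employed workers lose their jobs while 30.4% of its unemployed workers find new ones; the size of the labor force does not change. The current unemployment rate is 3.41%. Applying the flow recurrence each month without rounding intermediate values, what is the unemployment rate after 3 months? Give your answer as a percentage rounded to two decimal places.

With a fixed labor force, u_{t+1} = u_t + s·(1−u_t) − f·u_t = u_t·(1−s−f) + s.
Here 1−s−f = 0.668 and s = 0.028.
u_1 = 0.034100 × 0.668 + 0.028 = 0.050779.
u_2 = 0.050779 × 0.668 + 0.028 = 0.061920.
u_3 = 0.061920 × 0.668 + 0.028 = 0.069363.

Unemployment rate after three months ≈ 6.94%.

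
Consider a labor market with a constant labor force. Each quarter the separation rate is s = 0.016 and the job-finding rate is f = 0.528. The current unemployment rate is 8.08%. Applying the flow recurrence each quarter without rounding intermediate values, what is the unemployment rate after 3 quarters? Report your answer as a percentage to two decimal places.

With a fixed labor force, u_{t+1} = u_t + s·(1−u_t) − f·u_t = u_t·(1−s−f) + s.
Here 1−s−f = 0.456 and s = 0.016.
u_1 = 0.080800 × 0.456 + 0.016 = 0.052845.
u_2 = 0.052845 × 0.456 + 0.016 = 0.040097.
u_3 = 0.040097 × 0.456 + 0.016 = 0.034284.

Unemployment rate after three quarters ≈ 3.43%.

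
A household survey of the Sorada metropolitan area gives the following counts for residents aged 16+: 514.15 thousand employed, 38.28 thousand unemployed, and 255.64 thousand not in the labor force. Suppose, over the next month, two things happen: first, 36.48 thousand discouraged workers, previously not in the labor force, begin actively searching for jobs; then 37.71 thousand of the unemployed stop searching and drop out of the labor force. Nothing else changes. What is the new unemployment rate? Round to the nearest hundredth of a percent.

New unemployment rate ≈ 6.72%.

Initially, labor force = 514.15 + 38.28 = 552.43 thousand, so u = 38.28/552.43 = 6.93%.
After the first change, unemployed and labor force both rise by 36.48 → E = 514.15, U = 74.76, labor force = 588.91 thousand.
After the second change, unemployed and labor force both fall by 37.71 → E = 514.15, U = 37.05, labor force = 551.20 thousand.
New unemployment rate = 37.05 / 551.20 = 6.72%.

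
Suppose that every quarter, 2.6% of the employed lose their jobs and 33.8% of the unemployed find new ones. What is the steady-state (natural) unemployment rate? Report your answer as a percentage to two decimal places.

At steady state the flows balance: s·E = f·U, so U/(E+U) = s/(s+f).
u* = 2.6 / (2.6 + 33.8) = 2.6 / 36.40 = 7.14%.

Steady-state unemployment rate ≈ 7.14%.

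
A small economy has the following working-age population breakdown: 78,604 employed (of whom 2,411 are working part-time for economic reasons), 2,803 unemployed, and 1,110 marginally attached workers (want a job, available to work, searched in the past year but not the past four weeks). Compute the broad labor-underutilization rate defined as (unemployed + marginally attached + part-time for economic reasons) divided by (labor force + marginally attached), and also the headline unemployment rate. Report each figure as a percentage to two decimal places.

Broad underutilization rate ≈ 7.66%; headline unemployment rate ≈ 3.44%.

Labor force = 78,604 + 2,803 = 81,407.
Numerator = 2,803 + 1,110 + 2,411 = 6,324.
Denominator = 81,407 + 1,110 = 82,517.
Broad rate = 6,324 / 82,517 = 7.66%.
Headline unemployment rate = 2,803 / 81,407 = 3.44%.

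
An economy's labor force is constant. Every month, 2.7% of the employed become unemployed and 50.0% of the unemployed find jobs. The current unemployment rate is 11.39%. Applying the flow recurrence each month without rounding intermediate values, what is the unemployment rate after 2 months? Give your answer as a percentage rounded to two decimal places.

Unemployment rate after two months ≈ 6.53%.

With a fixed labor force, u_{t+1} = u_t + s·(1−u_t) − f·u_t = u_t·(1−s−f) + s.
Here 1−s−f = 0.473 and s = 0.027.
u_1 = 0.113900 × 0.473 + 0.027 = 0.080875.
u_2 = 0.080875 × 0.473 + 0.027 = 0.065254.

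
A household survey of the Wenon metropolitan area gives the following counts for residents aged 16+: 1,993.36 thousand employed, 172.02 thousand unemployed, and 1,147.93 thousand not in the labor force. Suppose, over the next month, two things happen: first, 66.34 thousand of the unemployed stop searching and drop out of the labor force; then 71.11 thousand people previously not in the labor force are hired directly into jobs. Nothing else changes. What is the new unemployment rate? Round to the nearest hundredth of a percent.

New unemployment rate ≈ 4.87%.

Initially, labor force = 1,993.36 + 172.02 = 2,165.38 thousand, so u = 172.02/2,165.38 = 7.94%.
After the first change, unemployed and labor force both fall by 66.34 → E = 1,993.36, U = 105.68, labor force = 2,099.04 thousand.
After the second change, employed and labor force both rise by 71.11; unemployed unchanged → E = 2,064.47, U = 105.68, labor force = 2,170.15 thousand.
New unemployment rate = 105.68 / 2,170.15 = 4.87%.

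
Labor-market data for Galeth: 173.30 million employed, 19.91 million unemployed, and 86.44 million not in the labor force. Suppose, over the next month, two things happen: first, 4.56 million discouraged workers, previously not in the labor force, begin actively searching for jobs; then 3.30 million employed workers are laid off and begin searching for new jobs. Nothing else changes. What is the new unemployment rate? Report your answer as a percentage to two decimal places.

Initially, labor force = 173.30 + 19.91 = 193.21 million, so u = 19.91/193.21 = 10.30%.
After the first change, unemployed and labor force both rise by 4.56 → E = 173.30, U = 24.47, labor force = 197.77 million.
After the second change, employed falls and unemployed rises by 3.30; labor force unchanged → E = 170.00, U = 27.77, labor force = 197.77 million.
New unemployment rate = 27.77 / 197.77 = 14.04%.

New unemployment rate ≈ 14.04%.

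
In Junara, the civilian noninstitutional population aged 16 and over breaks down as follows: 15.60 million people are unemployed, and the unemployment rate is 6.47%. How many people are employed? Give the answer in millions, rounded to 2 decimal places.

About 225.51 million are employed.

Labor force = U / u = 15.60 / 0.0647 ≈ 241.11 million.
Employed = labor force − unemployed = 241.11 − 15.60 = 225.51 million.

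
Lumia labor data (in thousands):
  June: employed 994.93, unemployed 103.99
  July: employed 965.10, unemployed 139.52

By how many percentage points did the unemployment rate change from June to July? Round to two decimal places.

June: labor force = 994.93 + 103.99 = 1,098.92; u = 103.99/1,098.92 = 9.46%.
July: labor force = 965.10 + 139.52 = 1,104.62; u = 139.52/1,104.62 = 12.63%.
Change = 12.63% − 9.46% = +3.17 pp.

The unemployment rate changed by +3.17 percentage points.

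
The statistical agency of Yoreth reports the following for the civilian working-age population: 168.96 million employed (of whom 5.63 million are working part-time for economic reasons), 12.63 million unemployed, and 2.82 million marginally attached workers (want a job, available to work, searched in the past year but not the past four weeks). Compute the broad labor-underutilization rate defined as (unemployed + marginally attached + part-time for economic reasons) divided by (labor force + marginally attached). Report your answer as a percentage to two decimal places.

Labor force = 168.96 + 12.63 = 181.59 million.
Numerator = 12.63 + 2.82 + 5.63 = 21.08 million.
Denominator = 181.59 + 2.82 = 184.41 million.
Broad rate = 21.08 / 184.41 = 11.43%.

Broad underutilization rate ≈ 11.43%.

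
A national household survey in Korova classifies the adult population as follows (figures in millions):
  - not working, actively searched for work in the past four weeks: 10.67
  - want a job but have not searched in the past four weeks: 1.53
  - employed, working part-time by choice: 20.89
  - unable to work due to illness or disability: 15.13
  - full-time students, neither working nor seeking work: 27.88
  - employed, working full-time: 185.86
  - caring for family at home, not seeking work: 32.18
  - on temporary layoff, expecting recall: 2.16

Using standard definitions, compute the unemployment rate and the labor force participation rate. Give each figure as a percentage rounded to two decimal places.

Employed = 20.89 + 185.86 = 206.75 million.
Unemployed = 10.67 + 2.16 = 12.83 million (jobless and actively searching, or on temporary layoff).
Labor force = 206.75 + 12.83 = 219.58 million.
Not in labor force = 1.53 + 15.13 + 27.88 + 32.18 = 76.72 million (those not working and not actively searching are outside the labor force — including those who want a job but have given up searching).
Civilian working-age population = 219.58 + 76.72 = 296.30 million.
Unemployment rate = 12.83 / 219.58 = 5.84%.
Labor force participation rate = 219.58 / 296.30 = 74.11%.

Unemployment rate ≈ 5.84%; labor force participation rate ≈ 74.11%.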